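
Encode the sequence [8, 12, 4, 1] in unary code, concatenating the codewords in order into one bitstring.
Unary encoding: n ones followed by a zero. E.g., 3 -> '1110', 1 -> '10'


Encode each number as n ones followed by a terminating 0:
  8 -> 111111110 (9 bits)
  12 -> 1111111111110 (13 bits)
  4 -> 11110 (5 bits)
  1 -> 10 (2 bits)
Total length = 9 + 13 + 5 + 2 = 29 bits.

Unary([8, 12, 4, 1]) = 11111111011111111111101111010 (29 bits)


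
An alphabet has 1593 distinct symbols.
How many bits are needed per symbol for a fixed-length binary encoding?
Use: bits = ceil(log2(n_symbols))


log2(1593) = 10.6375
Bracket: 2^10 = 1024 < 1593 <= 2^11 = 2048
So ceil(log2(1593)) = 11

bits = ceil(log2(1593)) = ceil(10.6375) = 11 bits


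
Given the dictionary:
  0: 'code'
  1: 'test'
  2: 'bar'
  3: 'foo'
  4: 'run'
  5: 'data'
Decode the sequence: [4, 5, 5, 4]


Look up each index in the dictionary:
  4 -> 'run'
  5 -> 'data'
  5 -> 'data'
  4 -> 'run'

Decoded: "run data data run"


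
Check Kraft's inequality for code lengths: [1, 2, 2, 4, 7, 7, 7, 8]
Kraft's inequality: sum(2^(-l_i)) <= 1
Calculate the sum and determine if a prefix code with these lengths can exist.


Sum = 2^(-1) + 2^(-2) + 2^(-2) + 2^(-4) + 2^(-7) + 2^(-7) + 2^(-7) + 2^(-8)
    = 0.5 + 0.25 + 0.25 + 0.0625 + 0.0078125 + 0.0078125 + 0.0078125 + 0.00390625
    = 279/256 = 1.08984375
Since 1.08984375 > 1, Kraft's inequality is NOT satisfied.
A prefix code with these lengths CANNOT exist.

Kraft sum = 1.08984375. Not satisfied.


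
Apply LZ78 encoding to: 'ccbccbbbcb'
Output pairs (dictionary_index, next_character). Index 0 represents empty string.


LZ78 encoding steps:
Dictionary: {0: ''}
Step 1: w='' (idx 0), next='c' -> output (0, 'c'), add 'c' as idx 1
Step 2: w='c' (idx 1), next='b' -> output (1, 'b'), add 'cb' as idx 2
Step 3: w='c' (idx 1), next='c' -> output (1, 'c'), add 'cc' as idx 3
Step 4: w='' (idx 0), next='b' -> output (0, 'b'), add 'b' as idx 4
Step 5: w='b' (idx 4), next='b' -> output (4, 'b'), add 'bb' as idx 5
Step 6: w='cb' (idx 2), end of input -> output (2, '')


Encoded: [(0, 'c'), (1, 'b'), (1, 'c'), (0, 'b'), (4, 'b'), (2, '')]


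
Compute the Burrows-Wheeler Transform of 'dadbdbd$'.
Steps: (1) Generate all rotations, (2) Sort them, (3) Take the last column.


Rotations (sorted):
  0: $dadbdbd -> last char: d
  1: adbdbd$d -> last char: d
  2: bd$dadbd -> last char: d
  3: bdbd$dad -> last char: d
  4: d$dadbdb -> last char: b
  5: dadbdbd$ -> last char: $
  6: dbd$dadb -> last char: b
  7: dbdbd$da -> last char: a


BWT = ddddb$ba


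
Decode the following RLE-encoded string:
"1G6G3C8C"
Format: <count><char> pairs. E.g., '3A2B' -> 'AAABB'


Expanding each <count><char> pair:
  1G -> 'G'
  6G -> 'GGGGGG'
  3C -> 'CCC'
  8C -> 'CCCCCCCC'

Decoded = GGGGGGGCCCCCCCCCCC


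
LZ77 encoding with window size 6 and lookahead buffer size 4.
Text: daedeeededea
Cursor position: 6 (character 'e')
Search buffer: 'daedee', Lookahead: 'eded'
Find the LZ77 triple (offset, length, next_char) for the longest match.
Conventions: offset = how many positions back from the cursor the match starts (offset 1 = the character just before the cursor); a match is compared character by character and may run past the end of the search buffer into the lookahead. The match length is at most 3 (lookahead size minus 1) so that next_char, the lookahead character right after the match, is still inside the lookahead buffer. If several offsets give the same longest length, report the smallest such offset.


Try each offset into the search buffer:
  offset=1 (pos 5, char 'e'): match length 1
  offset=2 (pos 4, char 'e'): match length 1
  offset=3 (pos 3, char 'd'): match length 0
  offset=4 (pos 2, char 'e'): match length 3
  offset=5 (pos 1, char 'a'): match length 0
  offset=6 (pos 0, char 'd'): match length 0
Longest match has length 3 at offset 4.
next_char = character at position 6 + 3 = 9 -> 'd'

Best match: offset=4, length=3 (matching 'ede' starting at position 2)
LZ77 triple: (4, 3, 'd')


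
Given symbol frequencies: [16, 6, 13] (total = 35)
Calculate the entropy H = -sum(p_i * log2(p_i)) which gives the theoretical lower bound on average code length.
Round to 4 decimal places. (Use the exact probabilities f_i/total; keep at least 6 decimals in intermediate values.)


Per-symbol terms -p_i * log2(p_i) with p_i = f_i/35:
  p = 16/35 = 0.457143: log2(p) = -1.129283, -p*log2(p) = 0.516244
  p = 6/35 = 0.171429: log2(p) = -2.544321, -p*log2(p) = 0.436169
  p = 13/35 = 0.371429: log2(p) = -1.428843, -p*log2(p) = 0.530713
H = 0.516244 + 0.436169 + 0.530713 = 1.483126

H = 1.4831 bits/symbol


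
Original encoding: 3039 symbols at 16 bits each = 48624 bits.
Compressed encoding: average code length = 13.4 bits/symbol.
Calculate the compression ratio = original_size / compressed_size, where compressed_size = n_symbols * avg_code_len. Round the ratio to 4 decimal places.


original_size = n_symbols * orig_bits = 3039 * 16 = 48624 bits
compressed_size = n_symbols * avg_code_len = 3039 * 13.4 = 40722.6 bits
ratio = original_size / compressed_size = 48624 / 40722.6 = 1.194

Compression ratio = 1.194


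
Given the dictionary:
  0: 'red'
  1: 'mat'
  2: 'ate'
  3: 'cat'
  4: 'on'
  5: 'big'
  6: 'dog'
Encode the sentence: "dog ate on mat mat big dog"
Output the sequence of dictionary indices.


Look up each word in the dictionary:
  'dog' -> 6
  'ate' -> 2
  'on' -> 4
  'mat' -> 1
  'mat' -> 1
  'big' -> 5
  'dog' -> 6

Encoded: [6, 2, 4, 1, 1, 5, 6]


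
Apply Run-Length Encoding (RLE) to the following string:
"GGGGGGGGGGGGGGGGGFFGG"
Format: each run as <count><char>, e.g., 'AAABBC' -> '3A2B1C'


Scanning runs left to right:
  i=0: run of 'G' x 17 -> '17G'
  i=17: run of 'F' x 2 -> '2F'
  i=19: run of 'G' x 2 -> '2G'

RLE = 17G2F2G


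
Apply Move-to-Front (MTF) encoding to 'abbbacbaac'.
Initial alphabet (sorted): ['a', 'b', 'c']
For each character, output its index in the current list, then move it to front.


MTF encoding:
'a': index 0 in ['a', 'b', 'c'] -> ['a', 'b', 'c']
'b': index 1 in ['a', 'b', 'c'] -> ['b', 'a', 'c']
'b': index 0 in ['b', 'a', 'c'] -> ['b', 'a', 'c']
'b': index 0 in ['b', 'a', 'c'] -> ['b', 'a', 'c']
'a': index 1 in ['b', 'a', 'c'] -> ['a', 'b', 'c']
'c': index 2 in ['a', 'b', 'c'] -> ['c', 'a', 'b']
'b': index 2 in ['c', 'a', 'b'] -> ['b', 'c', 'a']
'a': index 2 in ['b', 'c', 'a'] -> ['a', 'b', 'c']
'a': index 0 in ['a', 'b', 'c'] -> ['a', 'b', 'c']
'c': index 2 in ['a', 'b', 'c'] -> ['c', 'a', 'b']


Output: [0, 1, 0, 0, 1, 2, 2, 2, 0, 2]


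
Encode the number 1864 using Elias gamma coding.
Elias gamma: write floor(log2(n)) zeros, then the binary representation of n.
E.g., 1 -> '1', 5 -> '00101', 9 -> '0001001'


num_bits = floor(log2(1864)) + 1 = 11
leading_zeros = num_bits - 1 = 10
binary(1864) = 11101001000

Elias gamma(1864) = '0000000000' + '11101001000' = 000000000011101001000 (21 bits)


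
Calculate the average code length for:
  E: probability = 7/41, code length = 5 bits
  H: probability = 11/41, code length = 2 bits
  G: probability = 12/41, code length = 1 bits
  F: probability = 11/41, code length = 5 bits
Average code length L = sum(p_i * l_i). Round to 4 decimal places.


Weighted contributions p_i * l_i:
  E: (7/41) * 5 = 35/41
  H: (11/41) * 2 = 22/41
  G: (12/41) * 1 = 12/41
  F: (11/41) * 5 = 55/41
Sum = (35 + 22 + 12 + 55)/41 = 124/41

L = 124/41 = 3.0244 bits/symbol


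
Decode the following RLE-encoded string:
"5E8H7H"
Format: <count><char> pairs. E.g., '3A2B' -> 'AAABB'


Expanding each <count><char> pair:
  5E -> 'EEEEE'
  8H -> 'HHHHHHHH'
  7H -> 'HHHHHHH'

Decoded = EEEEEHHHHHHHHHHHHHHH


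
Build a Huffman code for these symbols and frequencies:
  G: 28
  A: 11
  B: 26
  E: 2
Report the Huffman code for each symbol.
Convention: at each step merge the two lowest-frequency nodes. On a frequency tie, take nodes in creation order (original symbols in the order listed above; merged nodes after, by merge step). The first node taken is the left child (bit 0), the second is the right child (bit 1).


Huffman tree construction:
Step 1: Merge E(2) + A(11) = 13
Step 2: Merge (E+A)(13) + B(26) = 39
Step 3: Merge G(28) + ((E+A)+B)(39) = 67
Read each symbol's code off the tree from the root (left child = 0, right child = 1).

Codes:
  G: 0 (length 1)
  A: 101 (length 3)
  B: 11 (length 2)
  E: 100 (length 3)
Average code length: 119/67 = 1.7761 bits/symbol


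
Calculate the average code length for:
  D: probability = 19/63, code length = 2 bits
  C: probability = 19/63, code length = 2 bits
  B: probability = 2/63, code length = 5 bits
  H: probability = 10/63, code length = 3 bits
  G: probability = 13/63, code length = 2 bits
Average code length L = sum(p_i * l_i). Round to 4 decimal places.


Weighted contributions p_i * l_i:
  D: (19/63) * 2 = 38/63
  C: (19/63) * 2 = 38/63
  B: (2/63) * 5 = 10/63
  H: (10/63) * 3 = 30/63
  G: (13/63) * 2 = 26/63
Sum = (38 + 38 + 10 + 30 + 26)/63 = 142/63

L = 142/63 = 2.2540 bits/symbol


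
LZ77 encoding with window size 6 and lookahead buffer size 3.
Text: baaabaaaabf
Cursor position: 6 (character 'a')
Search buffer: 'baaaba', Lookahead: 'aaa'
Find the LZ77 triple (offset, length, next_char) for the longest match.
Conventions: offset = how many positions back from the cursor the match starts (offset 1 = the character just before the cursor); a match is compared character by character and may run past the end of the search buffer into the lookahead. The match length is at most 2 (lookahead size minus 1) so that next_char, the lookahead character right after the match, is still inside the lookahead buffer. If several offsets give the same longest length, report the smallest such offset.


Try each offset into the search buffer:
  offset=1 (pos 5, char 'a'): match length 2
  offset=2 (pos 4, char 'b'): match length 0
  offset=3 (pos 3, char 'a'): match length 1
  offset=4 (pos 2, char 'a'): match length 2
  offset=5 (pos 1, char 'a'): match length 2
  offset=6 (pos 0, char 'b'): match length 0
Longest match has length 2, found at offsets 1, 4, 5; take the smallest, offset 1.
next_char = character at position 6 + 2 = 8 -> 'a'

Best match: offset=1, length=2 (matching 'aa' starting at position 5)
LZ77 triple: (1, 2, 'a')


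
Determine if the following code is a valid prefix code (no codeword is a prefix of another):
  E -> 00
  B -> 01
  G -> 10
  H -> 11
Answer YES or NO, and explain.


Checking each pair (does one codeword prefix another?):
  E='00' vs B='01': no prefix
  E='00' vs G='10': no prefix
  E='00' vs H='11': no prefix
  B='01' vs E='00': no prefix
  B='01' vs G='10': no prefix
  B='01' vs H='11': no prefix
  G='10' vs E='00': no prefix
  G='10' vs B='01': no prefix
  G='10' vs H='11': no prefix
  H='11' vs E='00': no prefix
  H='11' vs B='01': no prefix
  H='11' vs G='10': no prefix
No violation found over all pairs.

YES -- this is a valid prefix code. No codeword is a prefix of any other codeword.


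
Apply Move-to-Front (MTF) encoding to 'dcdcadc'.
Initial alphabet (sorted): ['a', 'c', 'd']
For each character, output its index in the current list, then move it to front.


MTF encoding:
'd': index 2 in ['a', 'c', 'd'] -> ['d', 'a', 'c']
'c': index 2 in ['d', 'a', 'c'] -> ['c', 'd', 'a']
'd': index 1 in ['c', 'd', 'a'] -> ['d', 'c', 'a']
'c': index 1 in ['d', 'c', 'a'] -> ['c', 'd', 'a']
'a': index 2 in ['c', 'd', 'a'] -> ['a', 'c', 'd']
'd': index 2 in ['a', 'c', 'd'] -> ['d', 'a', 'c']
'c': index 2 in ['d', 'a', 'c'] -> ['c', 'd', 'a']


Output: [2, 2, 1, 1, 2, 2, 2]


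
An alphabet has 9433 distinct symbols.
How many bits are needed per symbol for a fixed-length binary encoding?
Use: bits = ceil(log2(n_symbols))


log2(9433) = 13.2035
Bracket: 2^13 = 8192 < 9433 <= 2^14 = 16384
So ceil(log2(9433)) = 14

bits = ceil(log2(9433)) = ceil(13.2035) = 14 bits


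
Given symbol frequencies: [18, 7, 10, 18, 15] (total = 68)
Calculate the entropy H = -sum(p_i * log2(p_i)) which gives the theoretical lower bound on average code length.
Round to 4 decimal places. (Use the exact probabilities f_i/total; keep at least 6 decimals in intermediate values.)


Per-symbol terms -p_i * log2(p_i) with p_i = f_i/68:
  p = 18/68 = 0.264706: log2(p) = -1.917538, -p*log2(p) = 0.507584
  p = 7/68 = 0.102941: log2(p) = -3.280108, -p*log2(p) = 0.337658
  p = 10/68 = 0.147059: log2(p) = -2.765535, -p*log2(p) = 0.406696
  p = 18/68 = 0.264706: log2(p) = -1.917538, -p*log2(p) = 0.507584
  p = 15/68 = 0.220588: log2(p) = -2.180572, -p*log2(p) = 0.481009
H = 0.507584 + 0.337658 + 0.406696 + 0.507584 + 0.481009 = 2.240531

H = 2.2405 bits/symbol


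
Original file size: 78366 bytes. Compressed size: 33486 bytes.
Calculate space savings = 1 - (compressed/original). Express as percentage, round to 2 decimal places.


ratio = compressed/original = 33486/78366 = 0.427303
savings = 1 - ratio = 1 - 0.427303 = 0.572697
as a percentage: 0.572697 * 100 = 57.27%

Space savings = 1 - 33486/78366 = 57.27%


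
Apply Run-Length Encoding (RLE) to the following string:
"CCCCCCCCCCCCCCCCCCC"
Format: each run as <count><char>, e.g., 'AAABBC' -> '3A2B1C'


Scanning runs left to right:
  i=0: run of 'C' x 19 -> '19C'

RLE = 19C


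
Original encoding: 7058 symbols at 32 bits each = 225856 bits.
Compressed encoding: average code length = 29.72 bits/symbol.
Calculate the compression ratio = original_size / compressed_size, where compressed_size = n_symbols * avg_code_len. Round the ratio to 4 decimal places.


original_size = n_symbols * orig_bits = 7058 * 32 = 225856 bits
compressed_size = n_symbols * avg_code_len = 7058 * 29.72 = 209763.76 bits
ratio = original_size / compressed_size = 225856 / 209763.76 = 1.0767

Compression ratio = 1.0767


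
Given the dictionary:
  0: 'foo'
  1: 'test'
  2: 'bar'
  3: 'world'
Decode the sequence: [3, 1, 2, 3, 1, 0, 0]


Look up each index in the dictionary:
  3 -> 'world'
  1 -> 'test'
  2 -> 'bar'
  3 -> 'world'
  1 -> 'test'
  0 -> 'foo'
  0 -> 'foo'

Decoded: "world test bar world test foo foo"


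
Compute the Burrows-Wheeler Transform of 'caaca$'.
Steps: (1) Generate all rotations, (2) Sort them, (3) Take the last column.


Rotations (sorted):
  0: $caaca -> last char: a
  1: a$caac -> last char: c
  2: aaca$c -> last char: c
  3: aca$ca -> last char: a
  4: ca$caa -> last char: a
  5: caaca$ -> last char: $


BWT = accaa$


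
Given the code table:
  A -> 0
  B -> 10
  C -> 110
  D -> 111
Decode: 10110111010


Decoding:
10 -> B
110 -> C
111 -> D
0 -> A
10 -> B


Result: BCDAB


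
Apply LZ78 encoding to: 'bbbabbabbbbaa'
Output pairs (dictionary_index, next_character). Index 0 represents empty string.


LZ78 encoding steps:
Dictionary: {0: ''}
Step 1: w='' (idx 0), next='b' -> output (0, 'b'), add 'b' as idx 1
Step 2: w='b' (idx 1), next='b' -> output (1, 'b'), add 'bb' as idx 2
Step 3: w='' (idx 0), next='a' -> output (0, 'a'), add 'a' as idx 3
Step 4: w='bb' (idx 2), next='a' -> output (2, 'a'), add 'bba' as idx 4
Step 5: w='bb' (idx 2), next='b' -> output (2, 'b'), add 'bbb' as idx 5
Step 6: w='b' (idx 1), next='a' -> output (1, 'a'), add 'ba' as idx 6
Step 7: w='a' (idx 3), end of input -> output (3, '')


Encoded: [(0, 'b'), (1, 'b'), (0, 'a'), (2, 'a'), (2, 'b'), (1, 'a'), (3, '')]


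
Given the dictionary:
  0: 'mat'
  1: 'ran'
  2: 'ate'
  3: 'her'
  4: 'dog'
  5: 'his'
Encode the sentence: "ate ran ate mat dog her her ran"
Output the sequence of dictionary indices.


Look up each word in the dictionary:
  'ate' -> 2
  'ran' -> 1
  'ate' -> 2
  'mat' -> 0
  'dog' -> 4
  'her' -> 3
  'her' -> 3
  'ran' -> 1

Encoded: [2, 1, 2, 0, 4, 3, 3, 1]


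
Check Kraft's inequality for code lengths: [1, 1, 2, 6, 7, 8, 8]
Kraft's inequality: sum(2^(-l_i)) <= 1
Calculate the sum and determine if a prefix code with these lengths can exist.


Sum = 2^(-1) + 2^(-1) + 2^(-2) + 2^(-6) + 2^(-7) + 2^(-8) + 2^(-8)
    = 0.5 + 0.5 + 0.25 + 0.015625 + 0.0078125 + 0.00390625 + 0.00390625
    = 328/256 = 1.28125
Since 1.28125 > 1, Kraft's inequality is NOT satisfied.
A prefix code with these lengths CANNOT exist.

Kraft sum = 1.28125. Not satisfied.


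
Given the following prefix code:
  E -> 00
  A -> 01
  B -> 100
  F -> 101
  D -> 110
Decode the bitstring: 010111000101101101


Decoding step by step:
Bits 01 -> A
Bits 01 -> A
Bits 110 -> D
Bits 00 -> E
Bits 101 -> F
Bits 101 -> F
Bits 101 -> F


Decoded message: AADEFFF


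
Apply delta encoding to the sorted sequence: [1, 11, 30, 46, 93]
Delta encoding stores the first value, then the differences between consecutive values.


First value: 1
Deltas:
  11 - 1 = 10
  30 - 11 = 19
  46 - 30 = 16
  93 - 46 = 47


Delta encoded: [1, 10, 19, 16, 47]


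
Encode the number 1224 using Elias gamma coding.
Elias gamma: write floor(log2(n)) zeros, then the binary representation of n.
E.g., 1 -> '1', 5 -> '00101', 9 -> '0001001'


num_bits = floor(log2(1224)) + 1 = 11
leading_zeros = num_bits - 1 = 10
binary(1224) = 10011001000

Elias gamma(1224) = '0000000000' + '10011001000' = 000000000010011001000 (21 bits)


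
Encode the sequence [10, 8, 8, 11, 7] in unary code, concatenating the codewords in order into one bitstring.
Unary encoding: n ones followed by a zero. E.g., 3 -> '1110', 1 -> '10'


Encode each number as n ones followed by a terminating 0:
  10 -> 11111111110 (11 bits)
  8 -> 111111110 (9 bits)
  8 -> 111111110 (9 bits)
  11 -> 111111111110 (12 bits)
  7 -> 11111110 (8 bits)
Total length = 11 + 9 + 9 + 12 + 8 = 49 bits.

Unary([10, 8, 8, 11, 7]) = 1111111111011111111011111111011111111111011111110 (49 bits)


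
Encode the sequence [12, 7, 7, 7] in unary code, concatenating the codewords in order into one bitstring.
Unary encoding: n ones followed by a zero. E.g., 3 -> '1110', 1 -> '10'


Encode each number as n ones followed by a terminating 0:
  12 -> 1111111111110 (13 bits)
  7 -> 11111110 (8 bits)
  7 -> 11111110 (8 bits)
  7 -> 11111110 (8 bits)
Total length = 13 + 8 + 8 + 8 = 37 bits.

Unary([12, 7, 7, 7]) = 1111111111110111111101111111011111110 (37 bits)


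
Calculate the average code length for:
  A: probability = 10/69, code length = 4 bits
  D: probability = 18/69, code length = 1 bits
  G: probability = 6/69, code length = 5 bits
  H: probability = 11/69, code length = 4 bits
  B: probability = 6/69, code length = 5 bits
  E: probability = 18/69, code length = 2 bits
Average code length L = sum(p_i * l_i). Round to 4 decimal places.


Weighted contributions p_i * l_i:
  A: (10/69) * 4 = 40/69
  D: (18/69) * 1 = 18/69
  G: (6/69) * 5 = 30/69
  H: (11/69) * 4 = 44/69
  B: (6/69) * 5 = 30/69
  E: (18/69) * 2 = 36/69
Sum = (40 + 18 + 30 + 44 + 30 + 36)/69 = 198/69

L = 198/69 = 2.8696 bits/symbol


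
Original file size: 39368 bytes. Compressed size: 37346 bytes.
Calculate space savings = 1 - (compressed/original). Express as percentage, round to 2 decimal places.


ratio = compressed/original = 37346/39368 = 0.948638
savings = 1 - ratio = 1 - 0.948638 = 0.051362
as a percentage: 0.051362 * 100 = 5.14%

Space savings = 1 - 37346/39368 = 5.14%


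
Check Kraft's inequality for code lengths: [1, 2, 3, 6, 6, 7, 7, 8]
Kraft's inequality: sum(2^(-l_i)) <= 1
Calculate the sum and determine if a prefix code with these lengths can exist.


Sum = 2^(-1) + 2^(-2) + 2^(-3) + 2^(-6) + 2^(-6) + 2^(-7) + 2^(-7) + 2^(-8)
    = 0.5 + 0.25 + 0.125 + 0.015625 + 0.015625 + 0.0078125 + 0.0078125 + 0.00390625
    = 237/256 = 0.92578125
Since 0.92578125 <= 1, Kraft's inequality IS satisfied.
A prefix code with these lengths CAN exist.

Kraft sum = 0.92578125. Satisfied.


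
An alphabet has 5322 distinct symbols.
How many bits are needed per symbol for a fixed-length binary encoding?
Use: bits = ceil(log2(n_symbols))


log2(5322) = 12.3778
Bracket: 2^12 = 4096 < 5322 <= 2^13 = 8192
So ceil(log2(5322)) = 13

bits = ceil(log2(5322)) = ceil(12.3778) = 13 bits


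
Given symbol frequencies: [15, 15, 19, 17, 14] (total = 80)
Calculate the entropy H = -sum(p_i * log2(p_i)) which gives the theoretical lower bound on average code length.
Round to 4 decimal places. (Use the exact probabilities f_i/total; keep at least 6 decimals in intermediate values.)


Per-symbol terms -p_i * log2(p_i) with p_i = f_i/80:
  p = 15/80 = 0.187500: log2(p) = -2.415037, -p*log2(p) = 0.452820
  p = 15/80 = 0.187500: log2(p) = -2.415037, -p*log2(p) = 0.452820
  p = 19/80 = 0.237500: log2(p) = -2.074001, -p*log2(p) = 0.492575
  p = 17/80 = 0.212500: log2(p) = -2.234465, -p*log2(p) = 0.474824
  p = 14/80 = 0.175000: log2(p) = -2.514573, -p*log2(p) = 0.440050
H = 0.452820 + 0.452820 + 0.492575 + 0.474824 + 0.440050 = 2.313089

H = 2.3131 bits/symbol


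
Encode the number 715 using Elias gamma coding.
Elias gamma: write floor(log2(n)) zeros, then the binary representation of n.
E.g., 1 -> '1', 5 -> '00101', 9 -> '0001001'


num_bits = floor(log2(715)) + 1 = 10
leading_zeros = num_bits - 1 = 9
binary(715) = 1011001011

Elias gamma(715) = '000000000' + '1011001011' = 0000000001011001011 (19 bits)


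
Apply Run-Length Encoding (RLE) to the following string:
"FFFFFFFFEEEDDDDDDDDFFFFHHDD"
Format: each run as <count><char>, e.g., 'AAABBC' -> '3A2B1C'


Scanning runs left to right:
  i=0: run of 'F' x 8 -> '8F'
  i=8: run of 'E' x 3 -> '3E'
  i=11: run of 'D' x 8 -> '8D'
  i=19: run of 'F' x 4 -> '4F'
  i=23: run of 'H' x 2 -> '2H'
  i=25: run of 'D' x 2 -> '2D'

RLE = 8F3E8D4F2H2D


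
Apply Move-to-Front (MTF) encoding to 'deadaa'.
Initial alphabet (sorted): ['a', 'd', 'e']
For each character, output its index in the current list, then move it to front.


MTF encoding:
'd': index 1 in ['a', 'd', 'e'] -> ['d', 'a', 'e']
'e': index 2 in ['d', 'a', 'e'] -> ['e', 'd', 'a']
'a': index 2 in ['e', 'd', 'a'] -> ['a', 'e', 'd']
'd': index 2 in ['a', 'e', 'd'] -> ['d', 'a', 'e']
'a': index 1 in ['d', 'a', 'e'] -> ['a', 'd', 'e']
'a': index 0 in ['a', 'd', 'e'] -> ['a', 'd', 'e']


Output: [1, 2, 2, 2, 1, 0]


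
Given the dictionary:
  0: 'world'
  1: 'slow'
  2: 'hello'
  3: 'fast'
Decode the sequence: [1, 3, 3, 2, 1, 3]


Look up each index in the dictionary:
  1 -> 'slow'
  3 -> 'fast'
  3 -> 'fast'
  2 -> 'hello'
  1 -> 'slow'
  3 -> 'fast'

Decoded: "slow fast fast hello slow fast"


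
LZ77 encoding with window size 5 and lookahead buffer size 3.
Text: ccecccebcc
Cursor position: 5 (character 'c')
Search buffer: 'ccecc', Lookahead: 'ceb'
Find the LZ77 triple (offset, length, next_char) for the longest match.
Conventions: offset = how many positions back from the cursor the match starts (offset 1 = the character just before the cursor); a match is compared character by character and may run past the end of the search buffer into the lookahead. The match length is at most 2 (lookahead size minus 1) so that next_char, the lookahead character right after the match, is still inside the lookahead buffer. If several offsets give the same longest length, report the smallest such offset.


Try each offset into the search buffer:
  offset=1 (pos 4, char 'c'): match length 1
  offset=2 (pos 3, char 'c'): match length 1
  offset=3 (pos 2, char 'e'): match length 0
  offset=4 (pos 1, char 'c'): match length 2
  offset=5 (pos 0, char 'c'): match length 1
Longest match has length 2 at offset 4.
next_char = character at position 5 + 2 = 7 -> 'b'

Best match: offset=4, length=2 (matching 'ce' starting at position 1)
LZ77 triple: (4, 2, 'b')


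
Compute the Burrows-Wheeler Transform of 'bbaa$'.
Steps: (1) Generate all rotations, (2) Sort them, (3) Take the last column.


Rotations (sorted):
  0: $bbaa -> last char: a
  1: a$bba -> last char: a
  2: aa$bb -> last char: b
  3: baa$b -> last char: b
  4: bbaa$ -> last char: $


BWT = aabb$


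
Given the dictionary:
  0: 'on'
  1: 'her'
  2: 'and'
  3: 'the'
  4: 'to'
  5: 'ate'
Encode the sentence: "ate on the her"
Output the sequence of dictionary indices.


Look up each word in the dictionary:
  'ate' -> 5
  'on' -> 0
  'the' -> 3
  'her' -> 1

Encoded: [5, 0, 3, 1]


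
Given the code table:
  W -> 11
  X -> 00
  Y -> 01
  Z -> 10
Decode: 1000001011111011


Decoding:
10 -> Z
00 -> X
00 -> X
10 -> Z
11 -> W
11 -> W
10 -> Z
11 -> W


Result: ZXXZWWZW


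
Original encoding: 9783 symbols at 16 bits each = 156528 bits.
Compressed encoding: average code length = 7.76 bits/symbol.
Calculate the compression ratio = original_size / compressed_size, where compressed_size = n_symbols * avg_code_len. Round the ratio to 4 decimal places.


original_size = n_symbols * orig_bits = 9783 * 16 = 156528 bits
compressed_size = n_symbols * avg_code_len = 9783 * 7.76 = 75916.08 bits
ratio = original_size / compressed_size = 156528 / 75916.08 = 2.0619

Compression ratio = 2.0619


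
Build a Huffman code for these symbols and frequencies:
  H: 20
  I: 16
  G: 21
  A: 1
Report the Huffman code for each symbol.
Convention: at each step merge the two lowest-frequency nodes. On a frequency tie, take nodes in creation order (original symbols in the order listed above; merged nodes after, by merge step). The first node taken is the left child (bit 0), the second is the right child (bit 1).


Huffman tree construction:
Step 1: Merge A(1) + I(16) = 17
Step 2: Merge (A+I)(17) + H(20) = 37
Step 3: Merge G(21) + ((A+I)+H)(37) = 58
Read each symbol's code off the tree from the root (left child = 0, right child = 1).

Codes:
  H: 11 (length 2)
  I: 101 (length 3)
  G: 0 (length 1)
  A: 100 (length 3)
Average code length: 112/58 = 1.9310 bits/symbol


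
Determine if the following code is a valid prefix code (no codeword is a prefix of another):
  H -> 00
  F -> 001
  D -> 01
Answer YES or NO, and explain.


Checking each pair (does one codeword prefix another?):
  H='00' vs F='001': prefix -- VIOLATION

NO -- this is NOT a valid prefix code. H (00) is a prefix of F (001).


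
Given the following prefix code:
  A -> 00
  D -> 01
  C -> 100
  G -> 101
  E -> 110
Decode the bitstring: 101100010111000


Decoding step by step:
Bits 101 -> G
Bits 100 -> C
Bits 01 -> D
Bits 01 -> D
Bits 110 -> E
Bits 00 -> A


Decoded message: GCDDEA


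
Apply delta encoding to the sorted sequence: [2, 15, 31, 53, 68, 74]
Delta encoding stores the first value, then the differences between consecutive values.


First value: 2
Deltas:
  15 - 2 = 13
  31 - 15 = 16
  53 - 31 = 22
  68 - 53 = 15
  74 - 68 = 6


Delta encoded: [2, 13, 16, 22, 15, 6]


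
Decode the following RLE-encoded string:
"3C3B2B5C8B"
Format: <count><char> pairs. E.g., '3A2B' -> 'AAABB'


Expanding each <count><char> pair:
  3C -> 'CCC'
  3B -> 'BBB'
  2B -> 'BB'
  5C -> 'CCCCC'
  8B -> 'BBBBBBBB'

Decoded = CCCBBBBBCCCCCBBBBBBBB


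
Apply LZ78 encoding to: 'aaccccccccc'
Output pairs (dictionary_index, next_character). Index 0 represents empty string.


LZ78 encoding steps:
Dictionary: {0: ''}
Step 1: w='' (idx 0), next='a' -> output (0, 'a'), add 'a' as idx 1
Step 2: w='a' (idx 1), next='c' -> output (1, 'c'), add 'ac' as idx 2
Step 3: w='' (idx 0), next='c' -> output (0, 'c'), add 'c' as idx 3
Step 4: w='c' (idx 3), next='c' -> output (3, 'c'), add 'cc' as idx 4
Step 5: w='cc' (idx 4), next='c' -> output (4, 'c'), add 'ccc' as idx 5
Step 6: w='cc' (idx 4), end of input -> output (4, '')


Encoded: [(0, 'a'), (1, 'c'), (0, 'c'), (3, 'c'), (4, 'c'), (4, '')]


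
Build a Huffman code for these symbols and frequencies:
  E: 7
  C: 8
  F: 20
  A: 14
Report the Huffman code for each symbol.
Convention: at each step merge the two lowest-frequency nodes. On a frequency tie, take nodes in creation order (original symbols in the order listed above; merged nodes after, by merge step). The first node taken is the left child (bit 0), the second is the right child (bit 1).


Huffman tree construction:
Step 1: Merge E(7) + C(8) = 15
Step 2: Merge A(14) + (E+C)(15) = 29
Step 3: Merge F(20) + (A+(E+C))(29) = 49
Read each symbol's code off the tree from the root (left child = 0, right child = 1).

Codes:
  E: 110 (length 3)
  C: 111 (length 3)
  F: 0 (length 1)
  A: 10 (length 2)
Average code length: 93/49 = 1.8980 bits/symbol


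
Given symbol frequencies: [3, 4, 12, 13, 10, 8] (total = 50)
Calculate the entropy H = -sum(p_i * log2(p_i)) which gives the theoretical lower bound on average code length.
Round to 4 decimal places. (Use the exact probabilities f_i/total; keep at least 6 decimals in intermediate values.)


Per-symbol terms -p_i * log2(p_i) with p_i = f_i/50:
  p = 3/50 = 0.060000: log2(p) = -4.058894, -p*log2(p) = 0.243534
  p = 4/50 = 0.080000: log2(p) = -3.643856, -p*log2(p) = 0.291508
  p = 12/50 = 0.240000: log2(p) = -2.058894, -p*log2(p) = 0.494134
  p = 13/50 = 0.260000: log2(p) = -1.943416, -p*log2(p) = 0.505288
  p = 10/50 = 0.200000: log2(p) = -2.321928, -p*log2(p) = 0.464386
  p = 8/50 = 0.160000: log2(p) = -2.643856, -p*log2(p) = 0.423017
H = 0.243534 + 0.291508 + 0.494134 + 0.505288 + 0.464386 + 0.423017 = 2.421867

H = 2.4219 bits/symbol


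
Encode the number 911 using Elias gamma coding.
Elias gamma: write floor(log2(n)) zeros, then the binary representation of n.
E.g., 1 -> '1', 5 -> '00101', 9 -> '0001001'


num_bits = floor(log2(911)) + 1 = 10
leading_zeros = num_bits - 1 = 9
binary(911) = 1110001111

Elias gamma(911) = '000000000' + '1110001111' = 0000000001110001111 (19 bits)


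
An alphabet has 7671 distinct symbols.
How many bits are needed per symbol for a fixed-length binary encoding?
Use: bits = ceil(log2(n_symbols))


log2(7671) = 12.9052
Bracket: 2^12 = 4096 < 7671 <= 2^13 = 8192
So ceil(log2(7671)) = 13

bits = ceil(log2(7671)) = ceil(12.9052) = 13 bits


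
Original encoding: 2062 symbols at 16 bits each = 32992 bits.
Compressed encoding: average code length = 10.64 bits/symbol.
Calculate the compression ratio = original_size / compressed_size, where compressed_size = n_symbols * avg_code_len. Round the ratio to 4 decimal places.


original_size = n_symbols * orig_bits = 2062 * 16 = 32992 bits
compressed_size = n_symbols * avg_code_len = 2062 * 10.64 = 21939.68 bits
ratio = original_size / compressed_size = 32992 / 21939.68 = 1.5038

Compression ratio = 1.5038


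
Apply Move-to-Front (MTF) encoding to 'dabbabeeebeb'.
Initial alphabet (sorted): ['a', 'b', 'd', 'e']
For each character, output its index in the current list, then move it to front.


MTF encoding:
'd': index 2 in ['a', 'b', 'd', 'e'] -> ['d', 'a', 'b', 'e']
'a': index 1 in ['d', 'a', 'b', 'e'] -> ['a', 'd', 'b', 'e']
'b': index 2 in ['a', 'd', 'b', 'e'] -> ['b', 'a', 'd', 'e']
'b': index 0 in ['b', 'a', 'd', 'e'] -> ['b', 'a', 'd', 'e']
'a': index 1 in ['b', 'a', 'd', 'e'] -> ['a', 'b', 'd', 'e']
'b': index 1 in ['a', 'b', 'd', 'e'] -> ['b', 'a', 'd', 'e']
'e': index 3 in ['b', 'a', 'd', 'e'] -> ['e', 'b', 'a', 'd']
'e': index 0 in ['e', 'b', 'a', 'd'] -> ['e', 'b', 'a', 'd']
'e': index 0 in ['e', 'b', 'a', 'd'] -> ['e', 'b', 'a', 'd']
'b': index 1 in ['e', 'b', 'a', 'd'] -> ['b', 'e', 'a', 'd']
'e': index 1 in ['b', 'e', 'a', 'd'] -> ['e', 'b', 'a', 'd']
'b': index 1 in ['e', 'b', 'a', 'd'] -> ['b', 'e', 'a', 'd']


Output: [2, 1, 2, 0, 1, 1, 3, 0, 0, 1, 1, 1]


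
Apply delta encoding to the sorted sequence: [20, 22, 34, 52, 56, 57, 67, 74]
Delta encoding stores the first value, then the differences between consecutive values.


First value: 20
Deltas:
  22 - 20 = 2
  34 - 22 = 12
  52 - 34 = 18
  56 - 52 = 4
  57 - 56 = 1
  67 - 57 = 10
  74 - 67 = 7


Delta encoded: [20, 2, 12, 18, 4, 1, 10, 7]


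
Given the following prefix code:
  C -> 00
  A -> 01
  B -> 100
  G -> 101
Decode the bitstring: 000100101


Decoding step by step:
Bits 00 -> C
Bits 01 -> A
Bits 00 -> C
Bits 101 -> G


Decoded message: CACG


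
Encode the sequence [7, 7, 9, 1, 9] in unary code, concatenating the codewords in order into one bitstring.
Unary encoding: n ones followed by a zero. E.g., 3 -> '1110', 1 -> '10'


Encode each number as n ones followed by a terminating 0:
  7 -> 11111110 (8 bits)
  7 -> 11111110 (8 bits)
  9 -> 1111111110 (10 bits)
  1 -> 10 (2 bits)
  9 -> 1111111110 (10 bits)
Total length = 8 + 8 + 10 + 2 + 10 = 38 bits.

Unary([7, 7, 9, 1, 9]) = 11111110111111101111111110101111111110 (38 bits)


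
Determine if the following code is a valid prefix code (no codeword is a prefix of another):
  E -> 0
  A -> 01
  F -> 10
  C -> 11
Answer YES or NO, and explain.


Checking each pair (does one codeword prefix another?):
  E='0' vs A='01': prefix -- VIOLATION

NO -- this is NOT a valid prefix code. E (0) is a prefix of A (01).


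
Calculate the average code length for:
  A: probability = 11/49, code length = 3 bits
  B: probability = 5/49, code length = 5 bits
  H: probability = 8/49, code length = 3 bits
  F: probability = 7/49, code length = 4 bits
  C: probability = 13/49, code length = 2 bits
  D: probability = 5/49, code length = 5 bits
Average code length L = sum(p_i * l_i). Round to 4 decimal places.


Weighted contributions p_i * l_i:
  A: (11/49) * 3 = 33/49
  B: (5/49) * 5 = 25/49
  H: (8/49) * 3 = 24/49
  F: (7/49) * 4 = 28/49
  C: (13/49) * 2 = 26/49
  D: (5/49) * 5 = 25/49
Sum = (33 + 25 + 24 + 28 + 26 + 25)/49 = 161/49

L = 161/49 = 3.2857 bits/symbol


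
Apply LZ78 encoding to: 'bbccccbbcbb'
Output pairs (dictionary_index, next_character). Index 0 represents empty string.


LZ78 encoding steps:
Dictionary: {0: ''}
Step 1: w='' (idx 0), next='b' -> output (0, 'b'), add 'b' as idx 1
Step 2: w='b' (idx 1), next='c' -> output (1, 'c'), add 'bc' as idx 2
Step 3: w='' (idx 0), next='c' -> output (0, 'c'), add 'c' as idx 3
Step 4: w='c' (idx 3), next='c' -> output (3, 'c'), add 'cc' as idx 4
Step 5: w='b' (idx 1), next='b' -> output (1, 'b'), add 'bb' as idx 5
Step 6: w='c' (idx 3), next='b' -> output (3, 'b'), add 'cb' as idx 6
Step 7: w='b' (idx 1), end of input -> output (1, '')


Encoded: [(0, 'b'), (1, 'c'), (0, 'c'), (3, 'c'), (1, 'b'), (3, 'b'), (1, '')]


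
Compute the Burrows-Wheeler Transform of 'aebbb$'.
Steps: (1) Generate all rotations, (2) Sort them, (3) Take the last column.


Rotations (sorted):
  0: $aebbb -> last char: b
  1: aebbb$ -> last char: $
  2: b$aebb -> last char: b
  3: bb$aeb -> last char: b
  4: bbb$ae -> last char: e
  5: ebbb$a -> last char: a


BWT = b$bbea


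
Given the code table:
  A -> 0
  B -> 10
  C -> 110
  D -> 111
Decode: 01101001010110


Decoding:
0 -> A
110 -> C
10 -> B
0 -> A
10 -> B
10 -> B
110 -> C


Result: ACBABBC


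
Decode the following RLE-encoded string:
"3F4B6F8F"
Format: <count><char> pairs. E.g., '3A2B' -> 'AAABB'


Expanding each <count><char> pair:
  3F -> 'FFF'
  4B -> 'BBBB'
  6F -> 'FFFFFF'
  8F -> 'FFFFFFFF'

Decoded = FFFBBBBFFFFFFFFFFFFFF


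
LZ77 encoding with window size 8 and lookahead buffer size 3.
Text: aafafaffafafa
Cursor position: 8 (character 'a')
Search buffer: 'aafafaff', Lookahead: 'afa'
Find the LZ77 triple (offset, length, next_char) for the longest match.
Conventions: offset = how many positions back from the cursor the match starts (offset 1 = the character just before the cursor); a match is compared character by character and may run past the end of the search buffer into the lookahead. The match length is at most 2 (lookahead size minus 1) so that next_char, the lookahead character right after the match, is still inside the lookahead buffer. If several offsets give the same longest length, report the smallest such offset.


Try each offset into the search buffer:
  offset=1 (pos 7, char 'f'): match length 0
  offset=2 (pos 6, char 'f'): match length 0
  offset=3 (pos 5, char 'a'): match length 2
  offset=4 (pos 4, char 'f'): match length 0
  offset=5 (pos 3, char 'a'): match length 2
  offset=6 (pos 2, char 'f'): match length 0
  offset=7 (pos 1, char 'a'): match length 2
  offset=8 (pos 0, char 'a'): match length 1
Longest match has length 2, found at offsets 3, 5, 7; take the smallest, offset 3.
next_char = character at position 8 + 2 = 10 -> 'a'

Best match: offset=3, length=2 (matching 'af' starting at position 5)
LZ77 triple: (3, 2, 'a')


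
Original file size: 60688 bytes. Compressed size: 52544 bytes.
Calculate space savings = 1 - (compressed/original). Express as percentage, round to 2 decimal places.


ratio = compressed/original = 52544/60688 = 0.865805
savings = 1 - ratio = 1 - 0.865805 = 0.134195
as a percentage: 0.134195 * 100 = 13.42%

Space savings = 1 - 52544/60688 = 13.42%


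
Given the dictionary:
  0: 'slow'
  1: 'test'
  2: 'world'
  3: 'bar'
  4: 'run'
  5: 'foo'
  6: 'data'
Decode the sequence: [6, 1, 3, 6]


Look up each index in the dictionary:
  6 -> 'data'
  1 -> 'test'
  3 -> 'bar'
  6 -> 'data'

Decoded: "data test bar data"


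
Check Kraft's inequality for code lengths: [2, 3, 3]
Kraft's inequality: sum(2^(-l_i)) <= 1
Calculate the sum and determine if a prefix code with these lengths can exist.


Sum = 2^(-2) + 2^(-3) + 2^(-3)
    = 0.25 + 0.125 + 0.125
    = 4/8 = 0.5
Since 0.5 <= 1, Kraft's inequality IS satisfied.
A prefix code with these lengths CAN exist.

Kraft sum = 0.5. Satisfied.


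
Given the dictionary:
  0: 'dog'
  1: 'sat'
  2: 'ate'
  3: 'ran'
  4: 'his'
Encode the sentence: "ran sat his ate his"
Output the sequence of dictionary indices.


Look up each word in the dictionary:
  'ran' -> 3
  'sat' -> 1
  'his' -> 4
  'ate' -> 2
  'his' -> 4

Encoded: [3, 1, 4, 2, 4]


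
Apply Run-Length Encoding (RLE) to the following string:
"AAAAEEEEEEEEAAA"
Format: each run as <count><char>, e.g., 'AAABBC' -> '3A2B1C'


Scanning runs left to right:
  i=0: run of 'A' x 4 -> '4A'
  i=4: run of 'E' x 8 -> '8E'
  i=12: run of 'A' x 3 -> '3A'

RLE = 4A8E3A


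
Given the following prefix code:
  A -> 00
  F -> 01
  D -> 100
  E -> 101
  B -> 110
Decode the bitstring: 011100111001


Decoding step by step:
Bits 01 -> F
Bits 110 -> B
Bits 01 -> F
Bits 110 -> B
Bits 01 -> F


Decoded message: FBFBF


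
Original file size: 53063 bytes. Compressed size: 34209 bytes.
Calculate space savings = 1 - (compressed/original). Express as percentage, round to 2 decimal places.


ratio = compressed/original = 34209/53063 = 0.644687
savings = 1 - ratio = 1 - 0.644687 = 0.355313
as a percentage: 0.355313 * 100 = 35.53%

Space savings = 1 - 34209/53063 = 35.53%


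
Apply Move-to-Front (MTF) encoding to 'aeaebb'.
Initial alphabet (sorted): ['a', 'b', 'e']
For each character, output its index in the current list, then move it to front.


MTF encoding:
'a': index 0 in ['a', 'b', 'e'] -> ['a', 'b', 'e']
'e': index 2 in ['a', 'b', 'e'] -> ['e', 'a', 'b']
'a': index 1 in ['e', 'a', 'b'] -> ['a', 'e', 'b']
'e': index 1 in ['a', 'e', 'b'] -> ['e', 'a', 'b']
'b': index 2 in ['e', 'a', 'b'] -> ['b', 'e', 'a']
'b': index 0 in ['b', 'e', 'a'] -> ['b', 'e', 'a']


Output: [0, 2, 1, 1, 2, 0]


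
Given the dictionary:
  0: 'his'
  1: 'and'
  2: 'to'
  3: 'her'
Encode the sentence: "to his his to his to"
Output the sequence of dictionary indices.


Look up each word in the dictionary:
  'to' -> 2
  'his' -> 0
  'his' -> 0
  'to' -> 2
  'his' -> 0
  'to' -> 2

Encoded: [2, 0, 0, 2, 0, 2]


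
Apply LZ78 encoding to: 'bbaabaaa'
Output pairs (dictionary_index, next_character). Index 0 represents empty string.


LZ78 encoding steps:
Dictionary: {0: ''}
Step 1: w='' (idx 0), next='b' -> output (0, 'b'), add 'b' as idx 1
Step 2: w='b' (idx 1), next='a' -> output (1, 'a'), add 'ba' as idx 2
Step 3: w='' (idx 0), next='a' -> output (0, 'a'), add 'a' as idx 3
Step 4: w='ba' (idx 2), next='a' -> output (2, 'a'), add 'baa' as idx 4
Step 5: w='a' (idx 3), end of input -> output (3, '')


Encoded: [(0, 'b'), (1, 'a'), (0, 'a'), (2, 'a'), (3, '')]


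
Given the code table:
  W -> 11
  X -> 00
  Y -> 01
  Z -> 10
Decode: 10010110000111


Decoding:
10 -> Z
01 -> Y
01 -> Y
10 -> Z
00 -> X
01 -> Y
11 -> W


Result: ZYYZXYW


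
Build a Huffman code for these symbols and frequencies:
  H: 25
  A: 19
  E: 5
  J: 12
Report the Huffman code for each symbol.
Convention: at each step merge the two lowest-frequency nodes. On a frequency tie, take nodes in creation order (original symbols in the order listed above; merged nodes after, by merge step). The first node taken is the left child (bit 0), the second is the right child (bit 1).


Huffman tree construction:
Step 1: Merge E(5) + J(12) = 17
Step 2: Merge (E+J)(17) + A(19) = 36
Step 3: Merge H(25) + ((E+J)+A)(36) = 61
Read each symbol's code off the tree from the root (left child = 0, right child = 1).

Codes:
  H: 0 (length 1)
  A: 11 (length 2)
  E: 100 (length 3)
  J: 101 (length 3)
Average code length: 114/61 = 1.8689 bits/symbol
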